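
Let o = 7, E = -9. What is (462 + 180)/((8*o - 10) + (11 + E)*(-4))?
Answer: 321/19 ≈ 16.895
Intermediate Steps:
(462 + 180)/((8*o - 10) + (11 + E)*(-4)) = (462 + 180)/((8*7 - 10) + (11 - 9)*(-4)) = 642/((56 - 10) + 2*(-4)) = 642/(46 - 8) = 642/38 = 642*(1/38) = 321/19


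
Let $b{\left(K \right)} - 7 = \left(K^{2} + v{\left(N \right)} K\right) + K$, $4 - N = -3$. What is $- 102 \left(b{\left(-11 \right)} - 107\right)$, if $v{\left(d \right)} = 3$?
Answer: $2346$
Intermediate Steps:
$N = 7$ ($N = 4 - -3 = 4 + 3 = 7$)
$b{\left(K \right)} = 7 + K^{2} + 4 K$ ($b{\left(K \right)} = 7 + \left(\left(K^{2} + 3 K\right) + K\right) = 7 + \left(K^{2} + 4 K\right) = 7 + K^{2} + 4 K$)
$- 102 \left(b{\left(-11 \right)} - 107\right) = - 102 \left(\left(7 + \left(-11\right)^{2} + 4 \left(-11\right)\right) - 107\right) = - 102 \left(\left(7 + 121 - 44\right) - 107\right) = - 102 \left(84 - 107\right) = \left(-102\right) \left(-23\right) = 2346$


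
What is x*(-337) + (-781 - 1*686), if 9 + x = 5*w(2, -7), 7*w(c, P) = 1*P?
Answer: 3251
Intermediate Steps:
w(c, P) = P/7 (w(c, P) = (1*P)/7 = P/7)
x = -14 (x = -9 + 5*((⅐)*(-7)) = -9 + 5*(-1) = -9 - 5 = -14)
x*(-337) + (-781 - 1*686) = -14*(-337) + (-781 - 1*686) = 4718 + (-781 - 686) = 4718 - 1467 = 3251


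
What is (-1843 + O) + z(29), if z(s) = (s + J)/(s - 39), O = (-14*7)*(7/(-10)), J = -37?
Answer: -8868/5 ≈ -1773.6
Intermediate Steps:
O = 343/5 (O = -686*(-1)/10 = -98*(-7/10) = 343/5 ≈ 68.600)
z(s) = (-37 + s)/(-39 + s) (z(s) = (s - 37)/(s - 39) = (-37 + s)/(-39 + s))
(-1843 + O) + z(29) = (-1843 + 343/5) + (-37 + 29)/(-39 + 29) = -8872/5 - 8/(-10) = -8872/5 - ⅒*(-8) = -8872/5 + ⅘ = -8868/5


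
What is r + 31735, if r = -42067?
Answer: -10332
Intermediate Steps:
r + 31735 = -42067 + 31735 = -10332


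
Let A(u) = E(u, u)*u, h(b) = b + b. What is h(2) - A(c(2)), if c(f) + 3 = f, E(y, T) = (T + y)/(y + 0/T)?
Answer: 6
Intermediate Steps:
h(b) = 2*b
E(y, T) = (T + y)/y (E(y, T) = (T + y)/(y + 0) = (T + y)/y)
c(f) = -3 + f
A(u) = 2*u (A(u) = ((u + u)/u)*u = ((2*u)/u)*u = 2*u)
h(2) - A(c(2)) = 2*2 - 2*(-3 + 2) = 4 - 2*(-1) = 4 - 1*(-2) = 4 + 2 = 6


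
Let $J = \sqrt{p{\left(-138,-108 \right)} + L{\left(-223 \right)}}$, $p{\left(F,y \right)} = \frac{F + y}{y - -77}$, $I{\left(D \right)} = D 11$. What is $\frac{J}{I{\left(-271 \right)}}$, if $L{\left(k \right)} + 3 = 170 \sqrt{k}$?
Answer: $- \frac{\sqrt{4743 + 163370 i \sqrt{223}}}{92411} \approx -0.011963 - 0.01194 i$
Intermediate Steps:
$I{\left(D \right)} = 11 D$
$p{\left(F,y \right)} = \frac{F + y}{77 + y}$ ($p{\left(F,y \right)} = \frac{F + y}{y + 77} = \frac{F + y}{77 + y}$)
$L{\left(k \right)} = -3 + 170 \sqrt{k}$
$J = \sqrt{\frac{153}{31} + 170 i \sqrt{223}}$ ($J = \sqrt{\frac{-138 - 108}{77 - 108} - \left(3 - 170 \sqrt{-223}\right)} = \sqrt{\frac{1}{-31} \left(-246\right) - \left(3 - 170 i \sqrt{223}\right)} = \sqrt{\left(- \frac{1}{31}\right) \left(-246\right) - \left(3 - 170 i \sqrt{223}\right)} = \sqrt{\frac{246}{31} - \left(3 - 170 i \sqrt{223}\right)} = \sqrt{\frac{153}{31} + 170 i \sqrt{223}} \approx 35.662 + 35.593 i$)
$\frac{J}{I{\left(-271 \right)}} = \frac{\frac{1}{31} \sqrt{4743 + 163370 i \sqrt{223}}}{11 \left(-271\right)} = \frac{\frac{1}{31} \sqrt{4743 + 163370 i \sqrt{223}}}{-2981} = \frac{\sqrt{4743 + 163370 i \sqrt{223}}}{31} \left(- \frac{1}{2981}\right) = - \frac{\sqrt{4743 + 163370 i \sqrt{223}}}{92411}$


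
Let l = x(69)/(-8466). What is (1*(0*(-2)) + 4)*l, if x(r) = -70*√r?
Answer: 140*√69/4233 ≈ 0.27473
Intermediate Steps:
l = 35*√69/4233 (l = -70*√69/(-8466) = -70*√69*(-1/8466) = 35*√69/4233 ≈ 0.068682)
(1*(0*(-2)) + 4)*l = (1*(0*(-2)) + 4)*(35*√69/4233) = (1*0 + 4)*(35*√69/4233) = (0 + 4)*(35*√69/4233) = 4*(35*√69/4233) = 140*√69/4233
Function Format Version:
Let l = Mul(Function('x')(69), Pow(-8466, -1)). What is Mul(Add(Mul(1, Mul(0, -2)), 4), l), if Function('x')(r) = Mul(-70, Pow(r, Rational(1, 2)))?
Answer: Mul(Rational(140, 4233), Pow(69, Rational(1, 2))) ≈ 0.27473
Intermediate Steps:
l = Mul(Rational(35, 4233), Pow(69, Rational(1, 2))) (l = Mul(Mul(-70, Pow(69, Rational(1, 2))), Pow(-8466, -1)) = Mul(Mul(-70, Pow(69, Rational(1, 2))), Rational(-1, 8466)) = Mul(Rational(35, 4233), Pow(69, Rational(1, 2))) ≈ 0.068682)
Mul(Add(Mul(1, Mul(0, -2)), 4), l) = Mul(Add(Mul(1, Mul(0, -2)), 4), Mul(Rational(35, 4233), Pow(69, Rational(1, 2)))) = Mul(Add(Mul(1, 0), 4), Mul(Rational(35, 4233), Pow(69, Rational(1, 2)))) = Mul(Add(0, 4), Mul(Rational(35, 4233), Pow(69, Rational(1, 2)))) = Mul(4, Mul(Rational(35, 4233), Pow(69, Rational(1, 2)))) = Mul(Rational(140, 4233), Pow(69, Rational(1, 2)))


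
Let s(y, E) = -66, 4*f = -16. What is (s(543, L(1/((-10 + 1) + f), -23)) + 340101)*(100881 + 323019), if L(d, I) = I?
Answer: 144140836500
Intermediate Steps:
f = -4 (f = (¼)*(-16) = -4)
(s(543, L(1/((-10 + 1) + f), -23)) + 340101)*(100881 + 323019) = (-66 + 340101)*(100881 + 323019) = 340035*423900 = 144140836500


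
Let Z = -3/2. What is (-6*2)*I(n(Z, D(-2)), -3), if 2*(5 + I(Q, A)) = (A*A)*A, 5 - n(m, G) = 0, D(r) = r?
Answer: 222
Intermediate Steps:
Z = -3/2 (Z = -3*½ = -3/2 ≈ -1.5000)
n(m, G) = 5 (n(m, G) = 5 - 1*0 = 5 + 0 = 5)
I(Q, A) = -5 + A³/2 (I(Q, A) = -5 + ((A*A)*A)/2 = -5 + (A²*A)/2 = -5 + A³/2)
(-6*2)*I(n(Z, D(-2)), -3) = (-6*2)*(-5 + (½)*(-3)³) = -12*(-5 + (½)*(-27)) = -12*(-5 - 27/2) = -12*(-37/2) = 222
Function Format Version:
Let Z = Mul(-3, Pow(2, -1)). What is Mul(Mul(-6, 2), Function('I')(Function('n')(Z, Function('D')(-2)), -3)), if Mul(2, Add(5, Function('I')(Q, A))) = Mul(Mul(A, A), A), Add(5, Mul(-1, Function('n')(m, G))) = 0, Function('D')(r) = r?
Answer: 222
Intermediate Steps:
Z = Rational(-3, 2) (Z = Mul(-3, Rational(1, 2)) = Rational(-3, 2) ≈ -1.5000)
Function('n')(m, G) = 5 (Function('n')(m, G) = Add(5, Mul(-1, 0)) = Add(5, 0) = 5)
Function('I')(Q, A) = Add(-5, Mul(Rational(1, 2), Pow(A, 3))) (Function('I')(Q, A) = Add(-5, Mul(Rational(1, 2), Mul(Mul(A, A), A))) = Add(-5, Mul(Rational(1, 2), Mul(Pow(A, 2), A))) = Add(-5, Mul(Rational(1, 2), Pow(A, 3))))
Mul(Mul(-6, 2), Function('I')(Function('n')(Z, Function('D')(-2)), -3)) = Mul(Mul(-6, 2), Add(-5, Mul(Rational(1, 2), Pow(-3, 3)))) = Mul(-12, Add(-5, Mul(Rational(1, 2), -27))) = Mul(-12, Add(-5, Rational(-27, 2))) = Mul(-12, Rational(-37, 2)) = 222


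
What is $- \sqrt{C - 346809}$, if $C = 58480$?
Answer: $- i \sqrt{288329} \approx - 536.96 i$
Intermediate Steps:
$- \sqrt{C - 346809} = - \sqrt{58480 - 346809} = - \sqrt{-288329} = - i \sqrt{288329}$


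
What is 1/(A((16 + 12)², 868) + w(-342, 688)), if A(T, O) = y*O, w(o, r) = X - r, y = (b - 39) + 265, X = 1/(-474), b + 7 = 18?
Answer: 474/97183271 ≈ 4.8774e-6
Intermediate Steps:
b = 11 (b = -7 + 18 = 11)
X = -1/474 ≈ -0.0021097
y = 237 (y = (11 - 39) + 265 = -28 + 265 = 237)
w(o, r) = -1/474 - r
A(T, O) = 237*O
1/(A((16 + 12)², 868) + w(-342, 688)) = 1/(237*868 + (-1/474 - 1*688)) = 1/(205716 + (-1/474 - 688)) = 1/(205716 - 326113/474) = 1/(97183271/474) = 474/97183271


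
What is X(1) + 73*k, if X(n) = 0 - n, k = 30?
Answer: 2189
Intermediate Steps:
X(n) = -n
X(1) + 73*k = -1*1 + 73*30 = -1 + 2190 = 2189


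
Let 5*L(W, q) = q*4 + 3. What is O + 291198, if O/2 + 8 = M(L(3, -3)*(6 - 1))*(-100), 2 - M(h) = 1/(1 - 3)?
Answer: 290682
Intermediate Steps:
L(W, q) = ⅗ + 4*q/5 (L(W, q) = (q*4 + 3)/5 = (4*q + 3)/5 = (3 + 4*q)/5 = ⅗ + 4*q/5)
M(h) = 5/2 (M(h) = 2 - 1/(1 - 3) = 2 - 1/(-2) = 2 - (-1)/2 = 2 - 1*(-½) = 2 + ½ = 5/2)
O = -516 (O = -16 + 2*((5/2)*(-100)) = -16 + 2*(-250) = -16 - 500 = -516)
O + 291198 = -516 + 291198 = 290682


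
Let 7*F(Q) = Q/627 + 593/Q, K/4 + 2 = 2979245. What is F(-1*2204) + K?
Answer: 866745168185/72732 ≈ 1.1917e+7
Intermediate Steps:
K = 11916972 (K = -8 + 4*2979245 = -8 + 11916980 = 11916972)
F(Q) = Q/4389 + 593/(7*Q) (F(Q) = (Q/627 + 593/Q)/7 = (593/Q + Q/627)/7 = Q/4389 + 593/(7*Q))
F(-1*2204) + K = (371811 + (-1*2204)**2)/(4389*((-1*2204))) + 11916972 = (1/4389)*(371811 + (-2204)**2)/(-2204) + 11916972 = (1/4389)*(-1/2204)*(371811 + 4857616) + 11916972 = (1/4389)*(-1/2204)*5229427 + 11916972 = -39319/72732 + 11916972 = 866745168185/72732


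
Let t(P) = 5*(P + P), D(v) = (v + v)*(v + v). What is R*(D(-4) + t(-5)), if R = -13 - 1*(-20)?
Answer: 98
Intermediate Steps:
D(v) = 4*v² (D(v) = (2*v)*(2*v) = 4*v²)
R = 7 (R = -13 + 20 = 7)
t(P) = 10*P (t(P) = 5*(2*P) = 10*P)
R*(D(-4) + t(-5)) = 7*(4*(-4)² + 10*(-5)) = 7*(4*16 - 50) = 7*(64 - 50) = 7*14 = 98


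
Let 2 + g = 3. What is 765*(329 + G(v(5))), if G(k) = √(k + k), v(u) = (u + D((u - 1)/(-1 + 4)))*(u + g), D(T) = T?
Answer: 251685 + 1530*√19 ≈ 2.5835e+5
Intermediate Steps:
g = 1 (g = -2 + 3 = 1)
v(u) = (1 + u)*(-⅓ + 4*u/3) (v(u) = (u + (u - 1)/(-1 + 4))*(u + 1) = (u + (-1 + u)/3)*(1 + u) = (u + (-1 + u)*(⅓))*(1 + u) = (u + (-⅓ + u/3))*(1 + u) = (-⅓ + 4*u/3)*(1 + u) = (1 + u)*(-⅓ + 4*u/3))
G(k) = √2*√k (G(k) = √(2*k) = √2*√k)
765*(329 + G(v(5))) = 765*(329 + √2*√(-⅓ + 5 + (4/3)*5²)) = 765*(329 + √2*√(-⅓ + 5 + (4/3)*25)) = 765*(329 + √2*√(-⅓ + 5 + 100/3)) = 765*(329 + √2*√38) = 765*(329 + 2*√19) = 251685 + 1530*√19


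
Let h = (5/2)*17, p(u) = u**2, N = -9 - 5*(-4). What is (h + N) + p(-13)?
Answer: 445/2 ≈ 222.50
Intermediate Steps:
N = 11 (N = -9 + 20 = 11)
h = 85/2 (h = (5*(1/2))*17 = (5/2)*17 = 85/2 ≈ 42.500)
(h + N) + p(-13) = (85/2 + 11) + (-13)**2 = 107/2 + 169 = 445/2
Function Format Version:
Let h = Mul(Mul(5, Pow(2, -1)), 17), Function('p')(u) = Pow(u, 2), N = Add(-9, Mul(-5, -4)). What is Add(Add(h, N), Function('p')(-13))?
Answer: Rational(445, 2) ≈ 222.50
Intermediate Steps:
N = 11 (N = Add(-9, 20) = 11)
h = Rational(85, 2) (h = Mul(Mul(5, Rational(1, 2)), 17) = Mul(Rational(5, 2), 17) = Rational(85, 2) ≈ 42.500)
Add(Add(h, N), Function('p')(-13)) = Add(Add(Rational(85, 2), 11), Pow(-13, 2)) = Add(Rational(107, 2), 169) = Rational(445, 2)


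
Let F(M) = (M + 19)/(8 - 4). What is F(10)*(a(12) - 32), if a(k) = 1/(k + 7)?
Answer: -17603/76 ≈ -231.62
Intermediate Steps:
F(M) = 19/4 + M/4 (F(M) = (19 + M)/4 = (19 + M)*(¼) = 19/4 + M/4)
a(k) = 1/(7 + k)
F(10)*(a(12) - 32) = (19/4 + (¼)*10)*(1/(7 + 12) - 32) = (19/4 + 5/2)*(1/19 - 32) = 29*(1/19 - 32)/4 = (29/4)*(-607/19) = -17603/76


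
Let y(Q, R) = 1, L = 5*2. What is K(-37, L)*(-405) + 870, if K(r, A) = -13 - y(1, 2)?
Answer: 6540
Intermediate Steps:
L = 10
K(r, A) = -14 (K(r, A) = -13 - 1*1 = -13 - 1 = -14)
K(-37, L)*(-405) + 870 = -14*(-405) + 870 = 5670 + 870 = 6540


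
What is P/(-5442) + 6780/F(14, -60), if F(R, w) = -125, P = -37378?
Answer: -3222451/68025 ≈ -47.372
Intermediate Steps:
P/(-5442) + 6780/F(14, -60) = -37378/(-5442) + 6780/(-125) = -37378*(-1/5442) + 6780*(-1/125) = 18689/2721 - 1356/25 = -3222451/68025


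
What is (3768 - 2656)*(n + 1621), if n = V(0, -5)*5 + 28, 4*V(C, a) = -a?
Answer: 1840638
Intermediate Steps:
V(C, a) = -a/4 (V(C, a) = (-a)/4 = -a/4)
n = 137/4 (n = -¼*(-5)*5 + 28 = (5/4)*5 + 28 = 25/4 + 28 = 137/4 ≈ 34.250)
(3768 - 2656)*(n + 1621) = (3768 - 2656)*(137/4 + 1621) = 1112*(6621/4) = 1840638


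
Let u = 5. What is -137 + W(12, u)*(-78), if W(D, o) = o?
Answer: -527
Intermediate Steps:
-137 + W(12, u)*(-78) = -137 + 5*(-78) = -137 - 390 = -527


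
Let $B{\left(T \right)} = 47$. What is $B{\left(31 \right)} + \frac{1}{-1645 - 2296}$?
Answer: $\frac{185226}{3941} \approx 47.0$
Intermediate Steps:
$B{\left(31 \right)} + \frac{1}{-1645 - 2296} = 47 + \frac{1}{-1645 - 2296} = 47 + \frac{1}{-3941} = 47 - \frac{1}{3941} = \frac{185226}{3941}$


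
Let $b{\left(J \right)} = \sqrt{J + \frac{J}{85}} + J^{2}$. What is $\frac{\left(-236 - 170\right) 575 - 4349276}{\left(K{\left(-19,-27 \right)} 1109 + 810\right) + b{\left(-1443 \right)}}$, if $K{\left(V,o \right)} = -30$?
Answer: $- \frac{266152604769730}{119046323469461} + \frac{4582726 i \sqrt{10548330}}{357138970408383} \approx -2.2357 + 4.1675 \cdot 10^{-5} i$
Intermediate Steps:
$b{\left(J \right)} = J^{2} + \frac{\sqrt{7310} \sqrt{J}}{85}$ ($b{\left(J \right)} = \sqrt{J + J \frac{1}{85}} + J^{2} = \sqrt{J + \frac{J}{85}} + J^{2} = \sqrt{\frac{86 J}{85}} + J^{2} = \frac{\sqrt{7310} \sqrt{J}}{85} + J^{2} = J^{2} + \frac{\sqrt{7310} \sqrt{J}}{85}$)
$\frac{\left(-236 - 170\right) 575 - 4349276}{\left(K{\left(-19,-27 \right)} 1109 + 810\right) + b{\left(-1443 \right)}} = \frac{\left(-236 - 170\right) 575 - 4349276}{\left(\left(-30\right) 1109 + 810\right) + \left(\left(-1443\right)^{2} + \frac{\sqrt{7310} \sqrt{-1443}}{85}\right)} = \frac{\left(-406\right) 575 - 4349276}{\left(-33270 + 810\right) + \left(2082249 + \frac{\sqrt{7310} i \sqrt{1443}}{85}\right)} = \frac{-233450 - 4349276}{-32460 + \left(2082249 + \frac{i \sqrt{10548330}}{85}\right)} = - \frac{4582726}{2049789 + \frac{i \sqrt{10548330}}{85}}$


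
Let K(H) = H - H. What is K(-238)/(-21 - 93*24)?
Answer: 0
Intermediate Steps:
K(H) = 0
K(-238)/(-21 - 93*24) = 0/(-21 - 93*24) = 0/(-21 - 2232) = 0/(-2253) = 0*(-1/2253) = 0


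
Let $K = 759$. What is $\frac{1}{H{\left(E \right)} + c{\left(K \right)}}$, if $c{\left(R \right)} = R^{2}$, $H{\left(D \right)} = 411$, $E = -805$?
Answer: $\frac{1}{576492} \approx 1.7346 \cdot 10^{-6}$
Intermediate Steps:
$\frac{1}{H{\left(E \right)} + c{\left(K \right)}} = \frac{1}{411 + 759^{2}} = \frac{1}{411 + 576081} = \frac{1}{576492}$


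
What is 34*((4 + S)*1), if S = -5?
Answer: -34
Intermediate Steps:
34*((4 + S)*1) = 34*((4 - 5)*1) = 34*(-1*1) = 34*(-1) = -34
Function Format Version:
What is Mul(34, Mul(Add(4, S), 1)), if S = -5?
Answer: -34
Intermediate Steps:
Mul(34, Mul(Add(4, S), 1)) = Mul(34, Mul(Add(4, -5), 1)) = Mul(34, Mul(-1, 1)) = Mul(34, -1) = -34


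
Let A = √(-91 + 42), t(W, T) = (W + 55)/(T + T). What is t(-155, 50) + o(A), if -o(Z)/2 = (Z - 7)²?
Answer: -1 + 196*I ≈ -1.0 + 196.0*I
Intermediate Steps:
t(W, T) = (55 + W)/(2*T) (t(W, T) = (55 + W)/((2*T)) = (55 + W)*(1/(2*T)) = (55 + W)/(2*T))
A = 7*I (A = √(-49) = 7*I ≈ 7.0*I)
o(Z) = -2*(-7 + Z)² (o(Z) = -2*(Z - 7)² = -2*(-7 + Z)²)
t(-155, 50) + o(A) = (½)*(55 - 155)/50 - 2*(-7 + 7*I)² = (½)*(1/50)*(-100) - 2*(-7 + 7*I)² = -1 - 2*(-7 + 7*I)²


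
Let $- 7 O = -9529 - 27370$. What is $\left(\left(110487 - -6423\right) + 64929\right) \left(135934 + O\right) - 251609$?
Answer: $25676376340$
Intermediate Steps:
$O = \frac{36899}{7}$ ($O = - \frac{-9529 - 27370}{7} = \left(- \frac{1}{7}\right) \left(-36899\right) = \frac{36899}{7} \approx 5271.3$)
$\left(\left(110487 - -6423\right) + 64929\right) \left(135934 + O\right) - 251609 = \left(\left(110487 - -6423\right) + 64929\right) \left(135934 + \frac{36899}{7}\right) - 251609 = \left(\left(110487 + 6423\right) + 64929\right) \frac{988437}{7} - 251609 = \left(116910 + 64929\right) \frac{988437}{7} - 251609 = 181839 \cdot \frac{988437}{7} - 251609 = 25676627949 - 251609 = 25676376340$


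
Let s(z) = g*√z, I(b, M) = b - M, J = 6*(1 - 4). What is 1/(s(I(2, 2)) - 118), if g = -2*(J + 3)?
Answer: -1/118 ≈ -0.0084746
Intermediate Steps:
J = -18 (J = 6*(-3) = -18)
g = 30 (g = -2*(-18 + 3) = -2*(-15) = 30)
s(z) = 30*√z
1/(s(I(2, 2)) - 118) = 1/(30*√(2 - 1*2) - 118) = 1/(30*√(2 - 2) - 118) = 1/(30*√0 - 118) = 1/(30*0 - 118) = 1/(0 - 118) = 1/(-118) = -1/118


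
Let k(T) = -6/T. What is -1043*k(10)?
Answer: 3129/5 ≈ 625.80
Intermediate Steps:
-1043*k(10) = -(-6258)/10 = -1043*(-3/5) = 3129/5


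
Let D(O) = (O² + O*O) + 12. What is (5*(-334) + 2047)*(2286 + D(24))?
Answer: 1300650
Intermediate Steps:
D(O) = 12 + 2*O² (D(O) = (O² + O²) + 12 = 2*O² + 12 = 12 + 2*O²)
(5*(-334) + 2047)*(2286 + D(24)) = (5*(-334) + 2047)*(2286 + (12 + 2*24²)) = (-1670 + 2047)*(2286 + (12 + 2*576)) = 377*(2286 + (12 + 1152)) = 377*(2286 + 1164) = 377*3450 = 1300650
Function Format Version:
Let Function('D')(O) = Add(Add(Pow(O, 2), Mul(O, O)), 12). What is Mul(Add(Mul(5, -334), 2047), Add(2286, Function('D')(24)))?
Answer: 1300650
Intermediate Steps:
Function('D')(O) = Add(12, Mul(2, Pow(O, 2))) (Function('D')(O) = Add(Add(Pow(O, 2), Pow(O, 2)), 12) = Add(Mul(2, Pow(O, 2)), 12) = Add(12, Mul(2, Pow(O, 2))))
Mul(Add(Mul(5, -334), 2047), Add(2286, Function('D')(24))) = Mul(Add(Mul(5, -334), 2047), Add(2286, Add(12, Mul(2, Pow(24, 2))))) = Mul(Add(-1670, 2047), Add(2286, Add(12, Mul(2, 576)))) = Mul(377, Add(2286, Add(12, 1152))) = Mul(377, Add(2286, 1164)) = Mul(377, 3450) = 1300650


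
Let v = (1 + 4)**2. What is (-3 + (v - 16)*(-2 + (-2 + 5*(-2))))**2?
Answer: 16641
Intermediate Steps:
v = 25 (v = 5**2 = 25)
(-3 + (v - 16)*(-2 + (-2 + 5*(-2))))**2 = (-3 + (25 - 16)*(-2 + (-2 + 5*(-2))))**2 = (-3 + 9*(-2 + (-2 - 10)))**2 = (-3 + 9*(-2 - 12))**2 = (-3 + 9*(-14))**2 = (-3 - 126)**2 = (-129)**2 = 16641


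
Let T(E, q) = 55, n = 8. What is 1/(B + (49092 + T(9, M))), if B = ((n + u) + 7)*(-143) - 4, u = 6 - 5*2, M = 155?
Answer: 1/47570 ≈ 2.1022e-5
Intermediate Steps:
u = -4 (u = 6 - 10 = -4)
B = -1577 (B = ((8 - 4) + 7)*(-143) - 4 = (4 + 7)*(-143) - 4 = 11*(-143) - 4 = -1573 - 4 = -1577)
1/(B + (49092 + T(9, M))) = 1/(-1577 + (49092 + 55)) = 1/(-1577 + 49147) = 1/47570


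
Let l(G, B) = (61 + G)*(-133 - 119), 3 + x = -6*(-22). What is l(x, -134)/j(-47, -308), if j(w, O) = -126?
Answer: 380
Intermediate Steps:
x = 129 (x = -3 - 6*(-22) = -3 + 132 = 129)
l(G, B) = -15372 - 252*G (l(G, B) = (61 + G)*(-252) = -15372 - 252*G)
l(x, -134)/j(-47, -308) = (-15372 - 252*129)/(-126) = (-15372 - 32508)*(-1/126) = -47880*(-1/126) = 380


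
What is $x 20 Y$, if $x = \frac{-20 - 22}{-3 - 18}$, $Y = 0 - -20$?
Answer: $800$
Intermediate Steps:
$Y = 20$ ($Y = 0 + 20 = 20$)
$x = 2$ ($x = - \frac{42}{-21} = \left(-42\right) \left(- \frac{1}{21}\right) = 2$)
$x 20 Y = 2 \cdot 20 \cdot 20 = 40 \cdot 20 = 800$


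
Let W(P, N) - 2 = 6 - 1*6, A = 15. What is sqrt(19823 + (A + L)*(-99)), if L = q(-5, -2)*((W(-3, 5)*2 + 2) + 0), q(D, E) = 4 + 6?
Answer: sqrt(12398) ≈ 111.35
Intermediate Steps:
W(P, N) = 2 (W(P, N) = 2 + (6 - 1*6) = 2 + (6 - 6) = 2 + 0 = 2)
q(D, E) = 10
L = 60 (L = 10*((2*2 + 2) + 0) = 10*((4 + 2) + 0) = 10*(6 + 0) = 10*6 = 60)
sqrt(19823 + (A + L)*(-99)) = sqrt(19823 + (15 + 60)*(-99)) = sqrt(19823 + 75*(-99)) = sqrt(19823 - 7425) = sqrt(12398)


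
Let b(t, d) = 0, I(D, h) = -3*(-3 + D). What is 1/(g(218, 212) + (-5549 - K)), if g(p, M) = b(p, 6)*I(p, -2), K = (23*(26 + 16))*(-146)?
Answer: 1/135487 ≈ 7.3808e-6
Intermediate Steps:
I(D, h) = 9 - 3*D
K = -141036 (K = (23*42)*(-146) = 966*(-146) = -141036)
g(p, M) = 0 (g(p, M) = 0*(9 - 3*p) = 0)
1/(g(218, 212) + (-5549 - K)) = 1/(0 + (-5549 - 1*(-141036))) = 1/(0 + (-5549 + 141036)) = 1/(0 + 135487) = 1/135487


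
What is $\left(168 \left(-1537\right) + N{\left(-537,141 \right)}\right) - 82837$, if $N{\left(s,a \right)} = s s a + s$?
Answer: $40318439$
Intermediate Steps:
$N{\left(s,a \right)} = s + a s^{2}$ ($N{\left(s,a \right)} = s^{2} a + s = a s^{2} + s = s + a s^{2}$)
$\left(168 \left(-1537\right) + N{\left(-537,141 \right)}\right) - 82837 = \left(168 \left(-1537\right) - 537 \left(1 + 141 \left(-537\right)\right)\right) - 82837 = \left(-258216 - 537 \left(1 - 75717\right)\right) - 82837 = \left(-258216 - -40659492\right) - 82837 = \left(-258216 + 40659492\right) - 82837 = 40401276 - 82837 = 40318439$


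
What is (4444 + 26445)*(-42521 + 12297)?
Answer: -933589136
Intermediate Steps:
(4444 + 26445)*(-42521 + 12297) = 30889*(-30224) = -933589136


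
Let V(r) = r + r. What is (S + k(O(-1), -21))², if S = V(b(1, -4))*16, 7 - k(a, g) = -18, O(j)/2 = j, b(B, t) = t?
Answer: 10609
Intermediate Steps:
O(j) = 2*j
k(a, g) = 25 (k(a, g) = 7 - 1*(-18) = 7 + 18 = 25)
V(r) = 2*r
S = -128 (S = (2*(-4))*16 = -8*16 = -128)
(S + k(O(-1), -21))² = (-128 + 25)² = (-103)² = 10609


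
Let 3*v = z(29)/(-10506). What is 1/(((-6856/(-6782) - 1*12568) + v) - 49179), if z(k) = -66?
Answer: -17812923/1099876511896 ≈ -1.6195e-5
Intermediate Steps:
v = 11/5253 (v = (-66/(-10506))/3 = (-66*(-1/10506))/3 = (1/3)*(11/1751) = 11/5253 ≈ 0.0020940)
1/(((-6856/(-6782) - 1*12568) + v) - 49179) = 1/(((-6856/(-6782) - 1*12568) + 11/5253) - 49179) = 1/(((-6856*(-1/6782) - 12568) + 11/5253) - 49179) = 1/(((3428/3391 - 12568) + 11/5253) - 49179) = 1/((-42614660/3391 + 11/5253) - 49179) = 1/(-223854771679/17812923 - 49179) = 1/(-1099876511896/17812923) = -17812923/1099876511896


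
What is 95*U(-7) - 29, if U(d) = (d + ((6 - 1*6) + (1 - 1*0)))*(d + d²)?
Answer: -23969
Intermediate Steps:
U(d) = (1 + d)*(d + d²) (U(d) = (d + ((6 - 6) + (1 + 0)))*(d + d²) = (d + (0 + 1))*(d + d²) = (d + 1)*(d + d²) = (1 + d)*(d + d²))
95*U(-7) - 29 = 95*(-7*(1 + (-7)² + 2*(-7))) - 29 = 95*(-7*(1 + 49 - 14)) - 29 = 95*(-7*36) - 29 = 95*(-252) - 29 = -23940 - 29 = -23969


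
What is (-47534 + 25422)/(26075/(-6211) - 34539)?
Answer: 34334408/53636951 ≈ 0.64013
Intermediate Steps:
(-47534 + 25422)/(26075/(-6211) - 34539) = -22112/(26075*(-1/6211) - 34539) = -22112/(-26075/6211 - 34539) = -22112/(-214547804/6211) = -22112*(-6211/214547804) = 34334408/53636951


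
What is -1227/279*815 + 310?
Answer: -304505/93 ≈ -3274.2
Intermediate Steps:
-1227/279*815 + 310 = -1227*1/279*815 + 310 = -409/93*815 + 310 = -333335/93 + 310 = -304505/93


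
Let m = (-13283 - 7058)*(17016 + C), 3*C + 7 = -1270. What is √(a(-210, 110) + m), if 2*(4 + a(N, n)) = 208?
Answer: I*√3037174833/3 ≈ 18370.0*I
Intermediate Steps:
C = -1277/3 (C = -7/3 + (⅓)*(-1270) = -7/3 - 1270/3 = -1277/3 ≈ -425.67)
a(N, n) = 100 (a(N, n) = -4 + (½)*208 = -4 + 104 = 100)
m = -1012391911/3 (m = (-13283 - 7058)*(17016 - 1277/3) = -20341*49771/3 = -1012391911/3 ≈ -3.3746e+8)
√(a(-210, 110) + m) = √(100 - 1012391911/3) = √(-1012391611/3) = I*√3037174833/3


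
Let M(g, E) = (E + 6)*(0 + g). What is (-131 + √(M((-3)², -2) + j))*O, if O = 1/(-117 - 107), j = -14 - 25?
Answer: 131/224 - I*√3/224 ≈ 0.58482 - 0.0077324*I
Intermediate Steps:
j = -39
O = -1/224 (O = 1/(-224) = -1/224 ≈ -0.0044643)
M(g, E) = g*(6 + E) (M(g, E) = (6 + E)*g = g*(6 + E))
(-131 + √(M((-3)², -2) + j))*O = (-131 + √((-3)²*(6 - 2) - 39))*(-1/224) = (-131 + √(9*4 - 39))*(-1/224) = (-131 + √(36 - 39))*(-1/224) = (-131 + √(-3))*(-1/224) = (-131 + I*√3)*(-1/224) = 131/224 - I*√3/224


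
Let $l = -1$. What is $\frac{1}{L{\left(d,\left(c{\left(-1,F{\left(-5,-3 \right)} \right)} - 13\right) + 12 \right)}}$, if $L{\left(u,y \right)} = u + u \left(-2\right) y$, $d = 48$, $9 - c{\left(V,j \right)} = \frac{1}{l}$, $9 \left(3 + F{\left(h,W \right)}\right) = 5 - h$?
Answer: $- \frac{1}{816} \approx -0.0012255$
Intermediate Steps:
$F{\left(h,W \right)} = - \frac{22}{9} - \frac{h}{9}$ ($F{\left(h,W \right)} = -3 + \frac{5 - h}{9} = -3 - \left(- \frac{5}{9} + \frac{h}{9}\right) = - \frac{22}{9} - \frac{h}{9}$)
$c{\left(V,j \right)} = 10$ ($c{\left(V,j \right)} = 9 - \frac{1}{-1} = 9 - -1 = 9 + 1 = 10$)
$L{\left(u,y \right)} = u - 2 u y$ ($L{\left(u,y \right)} = u + - 2 u y = u - 2 u y$)
$\frac{1}{L{\left(d,\left(c{\left(-1,F{\left(-5,-3 \right)} \right)} - 13\right) + 12 \right)}} = \frac{1}{48 \left(1 - 2 \left(\left(10 - 13\right) + 12\right)\right)} = \frac{1}{48 \left(1 - 2 \left(-3 + 12\right)\right)} = \frac{1}{48 \left(1 - 18\right)} = \frac{1}{48 \left(-17\right)} = \frac{1}{-816} = - \frac{1}{816}$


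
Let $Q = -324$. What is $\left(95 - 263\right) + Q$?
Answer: $-492$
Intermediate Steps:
$\left(95 - 263\right) + Q = \left(95 - 263\right) - 324 = -168 - 324 = -492$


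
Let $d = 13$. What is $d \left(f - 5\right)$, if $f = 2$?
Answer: $-39$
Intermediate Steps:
$d \left(f - 5\right) = 13 \left(2 - 5\right) = 13 \left(-3\right) = -39$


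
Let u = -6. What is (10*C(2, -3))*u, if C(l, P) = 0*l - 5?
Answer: 300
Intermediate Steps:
C(l, P) = -5 (C(l, P) = 0 - 5 = -5)
(10*C(2, -3))*u = (10*(-5))*(-6) = -50*(-6) = 300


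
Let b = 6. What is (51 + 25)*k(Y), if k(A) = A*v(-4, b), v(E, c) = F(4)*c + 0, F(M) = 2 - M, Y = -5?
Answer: 4560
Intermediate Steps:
v(E, c) = -2*c (v(E, c) = (2 - 1*4)*c + 0 = (2 - 4)*c + 0 = -2*c + 0 = -2*c)
k(A) = -12*A (k(A) = A*(-2*6) = A*(-12) = -12*A)
(51 + 25)*k(Y) = (51 + 25)*(-12*(-5)) = 76*60 = 4560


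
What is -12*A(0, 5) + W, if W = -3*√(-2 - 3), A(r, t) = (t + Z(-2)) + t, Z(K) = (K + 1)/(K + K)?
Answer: -123 - 3*I*√5 ≈ -123.0 - 6.7082*I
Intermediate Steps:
Z(K) = (1 + K)/(2*K) (Z(K) = (1 + K)/((2*K)) = (1 + K)*(1/(2*K)) = (1 + K)/(2*K))
A(r, t) = ¼ + 2*t (A(r, t) = (t + (½)*(1 - 2)/(-2)) + t = (t + (½)*(-½)*(-1)) + t = (t + ¼) + t = (¼ + t) + t = ¼ + 2*t)
W = -3*I*√5 ≈ -6.7082*I
-12*A(0, 5) + W = -12*(¼ + 2*5) - 3*I*√5 = -12*(¼ + 10) - 3*I*√5 = -12*41/4 - 3*I*√5 = -123 - 3*I*√5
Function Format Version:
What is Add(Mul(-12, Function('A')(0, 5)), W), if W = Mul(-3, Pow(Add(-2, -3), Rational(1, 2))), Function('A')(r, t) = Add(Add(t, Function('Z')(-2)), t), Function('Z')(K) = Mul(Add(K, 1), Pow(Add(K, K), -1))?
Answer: Add(-123, Mul(-3, I, Pow(5, Rational(1, 2)))) ≈ Add(-123.00, Mul(-6.7082, I))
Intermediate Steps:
Function('Z')(K) = Mul(Rational(1, 2), Pow(K, -1), Add(1, K)) (Function('Z')(K) = Mul(Add(1, K), Pow(Mul(2, K), -1)) = Mul(Add(1, K), Mul(Rational(1, 2), Pow(K, -1))) = Mul(Rational(1, 2), Pow(K, -1), Add(1, K)))
Function('A')(r, t) = Add(Rational(1, 4), Mul(2, t)) (Function('A')(r, t) = Add(Add(t, Mul(Rational(1, 2), Pow(-2, -1), Add(1, -2))), t) = Add(Add(t, Mul(Rational(1, 2), Rational(-1, 2), -1)), t) = Add(Add(t, Rational(1, 4)), t) = Add(Add(Rational(1, 4), t), t) = Add(Rational(1, 4), Mul(2, t)))
W = Mul(-3, I, Pow(5, Rational(1, 2))) (W = Mul(-3, Pow(-5, Rational(1, 2))) = Mul(-3, Mul(I, Pow(5, Rational(1, 2)))) = Mul(-3, I, Pow(5, Rational(1, 2))) ≈ Mul(-6.7082, I))
Add(Mul(-12, Function('A')(0, 5)), W) = Add(Mul(-12, Add(Rational(1, 4), Mul(2, 5))), Mul(-3, I, Pow(5, Rational(1, 2)))) = Add(Mul(-12, Add(Rational(1, 4), 10)), Mul(-3, I, Pow(5, Rational(1, 2)))) = Add(Mul(-12, Rational(41, 4)), Mul(-3, I, Pow(5, Rational(1, 2)))) = Add(-123, Mul(-3, I, Pow(5, Rational(1, 2))))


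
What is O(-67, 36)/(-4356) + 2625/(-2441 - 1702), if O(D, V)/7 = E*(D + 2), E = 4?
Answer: -324520/1503909 ≈ -0.21578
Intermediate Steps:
O(D, V) = 56 + 28*D (O(D, V) = 7*(4*(D + 2)) = 7*(4*(2 + D)) = 7*(8 + 4*D) = 56 + 28*D)
O(-67, 36)/(-4356) + 2625/(-2441 - 1702) = (56 + 28*(-67))/(-4356) + 2625/(-2441 - 1702) = (56 - 1876)*(-1/4356) + 2625/(-4143) = -1820*(-1/4356) + 2625*(-1/4143) = 455/1089 - 875/1381 = -324520/1503909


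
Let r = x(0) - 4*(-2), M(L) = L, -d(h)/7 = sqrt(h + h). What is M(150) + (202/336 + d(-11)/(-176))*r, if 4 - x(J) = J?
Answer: 2201/14 + 21*I*sqrt(22)/44 ≈ 157.21 + 2.2386*I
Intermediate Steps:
x(J) = 4 - J
d(h) = -7*sqrt(2)*sqrt(h) (d(h) = -7*sqrt(h + h) = -7*sqrt(2)*sqrt(h))
r = 12 (r = (4 - 1*0) - 4*(-2) = (4 + 0) + 8 = 4 + 8 = 12)
M(150) + (202/336 + d(-11)/(-176))*r = 150 + (202/336 - 7*sqrt(2)*sqrt(-11)/(-176))*12 = 150 + (202*(1/336) - 7*sqrt(2)*I*sqrt(11)*(-1/176))*12 = 150 + (101/168 - 7*I*sqrt(22)*(-1/176))*12 = 150 + (101/168 + 7*I*sqrt(22)/176)*12 = 150 + (101/14 + 21*I*sqrt(22)/44) = 2201/14 + 21*I*sqrt(22)/44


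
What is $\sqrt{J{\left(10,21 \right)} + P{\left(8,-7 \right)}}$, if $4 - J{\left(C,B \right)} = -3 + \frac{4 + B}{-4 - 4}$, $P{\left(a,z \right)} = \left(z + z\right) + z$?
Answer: $\frac{i \sqrt{174}}{4} \approx 3.2977 i$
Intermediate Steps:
$P{\left(a,z \right)} = 3 z$ ($P{\left(a,z \right)} = 2 z + z = 3 z$)
$J{\left(C,B \right)} = \frac{15}{2} + \frac{B}{8}$ ($J{\left(C,B \right)} = 4 - \left(-3 + \frac{4 + B}{-4 - 4}\right) = 4 - \left(-3 + \frac{4 + B}{-8}\right) = 4 - \left(-3 + \left(4 + B\right) \left(- \frac{1}{8}\right)\right) = 4 - \left(-3 - \left(\frac{1}{2} + \frac{B}{8}\right)\right) = 4 - \left(- \frac{7}{2} - \frac{B}{8}\right) = 4 + \left(\frac{7}{2} + \frac{B}{8}\right) = \frac{15}{2} + \frac{B}{8}$)
$\sqrt{J{\left(10,21 \right)} + P{\left(8,-7 \right)}} = \sqrt{\left(\frac{15}{2} + \frac{1}{8} \cdot 21\right) + 3 \left(-7\right)} = \sqrt{\left(\frac{15}{2} + \frac{21}{8}\right) - 21} = \sqrt{\frac{81}{8} - 21} = \sqrt{- \frac{87}{8}} = \frac{i \sqrt{174}}{4}$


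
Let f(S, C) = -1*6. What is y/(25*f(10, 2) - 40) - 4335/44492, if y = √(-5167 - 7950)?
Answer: -4335/44492 - I*√13117/190 ≈ -0.097433 - 0.60279*I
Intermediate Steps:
f(S, C) = -6
y = I*√13117 (y = √(-13117) = I*√13117 ≈ 114.53*I)
y/(25*f(10, 2) - 40) - 4335/44492 = (I*√13117)/(25*(-6) - 40) - 4335/44492 = (I*√13117)/(-150 - 40) - 4335*1/44492 = (I*√13117)/(-190) - 4335/44492 = (I*√13117)*(-1/190) - 4335/44492 = -I*√13117/190 - 4335/44492 = -4335/44492 - I*√13117/190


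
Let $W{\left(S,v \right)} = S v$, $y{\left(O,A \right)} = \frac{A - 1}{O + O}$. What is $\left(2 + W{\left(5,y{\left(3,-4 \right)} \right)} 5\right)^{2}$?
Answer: $\frac{12769}{36} \approx 354.69$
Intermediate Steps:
$y{\left(O,A \right)} = \frac{-1 + A}{2 O}$
$\left(2 + W{\left(5,y{\left(3,-4 \right)} \right)} 5\right)^{2} = \left(2 + 5 \frac{-1 - 4}{2 \cdot 3} \cdot 5\right)^{2} = \left(2 + 5 \cdot \frac{1}{2} \cdot \frac{1}{3} \left(-5\right) 5\right)^{2} = \left(2 + 5 \left(- \frac{5}{6}\right) 5\right)^{2} = \left(2 - \frac{125}{6}\right)^{2} = \left(- \frac{113}{6}\right)^{2} = \frac{12769}{36}$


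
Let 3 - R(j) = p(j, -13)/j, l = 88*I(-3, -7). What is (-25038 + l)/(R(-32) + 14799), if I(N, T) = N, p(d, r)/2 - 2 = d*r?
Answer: -202416/118625 ≈ -1.7064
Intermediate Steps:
p(d, r) = 4 + 2*d*r (p(d, r) = 4 + 2*(d*r) = 4 + 2*d*r)
l = -264 (l = 88*(-3) = -264)
R(j) = 3 - (4 - 26*j)/j (R(j) = 3 - (4 + 2*j*(-13))/j = 3 - (4 - 26*j)/j)
(-25038 + l)/(R(-32) + 14799) = (-25038 - 264)/((29 - 4/(-32)) + 14799) = -25302/((29 - 4*(-1/32)) + 14799) = -25302/((29 + 1/8) + 14799) = -25302/(233/8 + 14799) = -25302/118625/8 = -25302*8/118625 = -202416/118625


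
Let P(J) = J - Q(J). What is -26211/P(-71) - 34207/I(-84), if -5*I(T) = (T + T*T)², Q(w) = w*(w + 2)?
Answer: 91066777241/17256118320 ≈ 5.2774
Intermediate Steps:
Q(w) = w*(2 + w)
P(J) = J - J*(2 + J)
I(T) = -(T + T²)²/5 (I(T) = -(T + T*T)²/5 = -(T + T²)²/5)
-26211/P(-71) - 34207/I(-84) = -26211*(-1/(71*(-1 - 1*(-71)))) - 34207*(-5/(7056*(1 - 84)²)) = -26211*(-1/(71*(-1 + 71))) - 34207/((-⅕*7056*(-83)²)) = -26211/((-71*70)) - 34207/((-⅕*7056*6889)) = -26211/(-4970) - 34207/(-48608784/5) = -26211*(-1/4970) - 34207*(-5/48608784) = 26211/4970 + 171035/48608784 = 91066777241/17256118320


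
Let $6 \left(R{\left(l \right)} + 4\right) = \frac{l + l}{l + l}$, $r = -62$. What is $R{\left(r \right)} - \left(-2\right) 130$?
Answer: $\frac{1537}{6} \approx 256.17$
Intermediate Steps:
$R{\left(l \right)} = - \frac{23}{6}$ ($R{\left(l \right)} = -4 + \frac{\left(l + l\right) \frac{1}{l + l}}{6} = -4 + \frac{2 l \frac{1}{2 l}}{6} = -4 + \frac{1}{6} \cdot 1 = -4 + \frac{1}{6} = - \frac{23}{6}$)
$R{\left(r \right)} - \left(-2\right) 130 = - \frac{23}{6} - \left(-2\right) 130 = - \frac{23}{6} - -260 = - \frac{23}{6} + 260 = \frac{1537}{6}$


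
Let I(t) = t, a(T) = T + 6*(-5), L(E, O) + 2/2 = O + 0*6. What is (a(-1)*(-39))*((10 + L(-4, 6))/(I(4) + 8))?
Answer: 6045/4 ≈ 1511.3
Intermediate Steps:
L(E, O) = -1 + O (L(E, O) = -1 + (O + 0*6) = -1 + (O + 0) = -1 + O)
a(T) = -30 + T (a(T) = T - 30 = -30 + T)
(a(-1)*(-39))*((10 + L(-4, 6))/(I(4) + 8)) = ((-30 - 1)*(-39))*((10 + (-1 + 6))/(4 + 8)) = (-31*(-39))*((10 + 5)/12) = 1209*(15*(1/12)) = 1209*(5/4) = 6045/4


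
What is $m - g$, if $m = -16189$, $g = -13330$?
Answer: $-2859$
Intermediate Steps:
$m - g = -16189 - -13330 = -16189 + 13330 = -2859$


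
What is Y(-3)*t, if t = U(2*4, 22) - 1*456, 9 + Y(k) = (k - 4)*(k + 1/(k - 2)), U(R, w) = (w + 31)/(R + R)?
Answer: -485281/80 ≈ -6066.0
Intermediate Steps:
U(R, w) = (31 + w)/(2*R) (U(R, w) = (31 + w)/((2*R)) = (31 + w)*(1/(2*R)) = (31 + w)/(2*R))
Y(k) = -9 + (-4 + k)*(k + 1/(-2 + k)) (Y(k) = -9 + (k - 4)*(k + 1/(k - 2)) = -9 + (-4 + k)*(k + 1/(-2 + k)))
t = -7243/16 (t = (31 + 22)/(2*((2*4))) - 1*456 = (½)*53/8 - 456 = (½)*(⅛)*53 - 456 = 53/16 - 456 = -7243/16 ≈ -452.69)
Y(-3)*t = ((14 + (-3)³ - 6*(-3)²)/(-2 - 3))*(-7243/16) = ((14 - 27 - 6*9)/(-5))*(-7243/16) = -(14 - 27 - 54)/5*(-7243/16) = -⅕*(-67)*(-7243/16) = (67/5)*(-7243/16) = -485281/80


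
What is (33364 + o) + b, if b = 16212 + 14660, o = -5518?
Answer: 58718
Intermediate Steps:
b = 30872
(33364 + o) + b = (33364 - 5518) + 30872 = 27846 + 30872 = 58718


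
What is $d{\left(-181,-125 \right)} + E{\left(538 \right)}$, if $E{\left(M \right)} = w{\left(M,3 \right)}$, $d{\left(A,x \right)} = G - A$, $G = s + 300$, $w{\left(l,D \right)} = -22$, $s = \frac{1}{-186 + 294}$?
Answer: $\frac{49573}{108} \approx 459.01$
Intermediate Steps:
$s = \frac{1}{108} \approx 0.0092593$
$G = \frac{32401}{108}$ ($G = \frac{1}{108} + 300 = \frac{32401}{108} \approx 300.01$)
$d{\left(A,x \right)} = \frac{32401}{108} - A$
$E{\left(M \right)} = -22$
$d{\left(-181,-125 \right)} + E{\left(538 \right)} = \left(\frac{32401}{108} - -181\right) - 22 = \left(\frac{32401}{108} + 181\right) - 22 = \frac{51949}{108} - 22 = \frac{49573}{108}$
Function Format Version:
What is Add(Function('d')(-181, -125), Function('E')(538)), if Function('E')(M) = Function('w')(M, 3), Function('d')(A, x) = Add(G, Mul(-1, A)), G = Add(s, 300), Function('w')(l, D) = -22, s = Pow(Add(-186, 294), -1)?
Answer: Rational(49573, 108) ≈ 459.01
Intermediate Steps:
s = Rational(1, 108) (s = Pow(108, -1) = Rational(1, 108) ≈ 0.0092593)
G = Rational(32401, 108) (G = Add(Rational(1, 108), 300) = Rational(32401, 108) ≈ 300.01)
Function('d')(A, x) = Add(Rational(32401, 108), Mul(-1, A))
Function('E')(M) = -22
Add(Function('d')(-181, -125), Function('E')(538)) = Add(Add(Rational(32401, 108), Mul(-1, -181)), -22) = Add(Add(Rational(32401, 108), 181), -22) = Add(Rational(51949, 108), -22) = Rational(49573, 108)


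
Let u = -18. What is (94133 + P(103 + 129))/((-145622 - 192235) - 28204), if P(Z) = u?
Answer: -94115/366061 ≈ -0.25710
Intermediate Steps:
P(Z) = -18
(94133 + P(103 + 129))/((-145622 - 192235) - 28204) = (94133 - 18)/((-145622 - 192235) - 28204) = 94115/(-337857 - 28204) = 94115/(-366061) = 94115*(-1/366061) = -94115/366061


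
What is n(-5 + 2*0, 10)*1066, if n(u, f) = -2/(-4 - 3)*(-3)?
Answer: -6396/7 ≈ -913.71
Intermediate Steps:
n(u, f) = -6/7 (n(u, f) = -2/(-7)*(-3) = -2*(-1/7)*(-3) = (2/7)*(-3) = -6/7)
n(-5 + 2*0, 10)*1066 = -6/7*1066 = -6396/7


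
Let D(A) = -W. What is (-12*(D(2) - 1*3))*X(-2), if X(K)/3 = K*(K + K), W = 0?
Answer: 864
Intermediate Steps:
X(K) = 6*K² (X(K) = 3*(K*(K + K)) = 3*(K*(2*K)) = 3*(2*K²) = 6*K²)
D(A) = 0 (D(A) = -1*0 = 0)
(-12*(D(2) - 1*3))*X(-2) = (-12*(0 - 1*3))*(6*(-2)²) = (-12*(0 - 3))*(6*4) = -12*(-3)*24 = 36*24 = 864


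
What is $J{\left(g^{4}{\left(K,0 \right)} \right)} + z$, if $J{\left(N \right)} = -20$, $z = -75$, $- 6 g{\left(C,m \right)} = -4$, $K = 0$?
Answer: $-95$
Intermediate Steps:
$g{\left(C,m \right)} = \frac{2}{3}$ ($g{\left(C,m \right)} = \left(- \frac{1}{6}\right) \left(-4\right) = \frac{2}{3}$)
$J{\left(g^{4}{\left(K,0 \right)} \right)} + z = -20 - 75 = -95$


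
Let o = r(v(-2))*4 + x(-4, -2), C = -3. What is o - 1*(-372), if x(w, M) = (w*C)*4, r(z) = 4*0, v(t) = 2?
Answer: 420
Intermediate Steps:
r(z) = 0
x(w, M) = -12*w (x(w, M) = (w*(-3))*4 = -3*w*4 = -12*w)
o = 48 (o = 0*4 - 12*(-4) = 0 + 48 = 48)
o - 1*(-372) = 48 - 1*(-372) = 48 + 372 = 420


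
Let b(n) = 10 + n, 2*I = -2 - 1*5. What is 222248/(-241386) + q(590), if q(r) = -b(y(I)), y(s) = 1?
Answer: -1438747/120693 ≈ -11.921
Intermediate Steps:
I = -7/2 (I = (-2 - 1*5)/2 = (-2 - 5)/2 = (½)*(-7) = -7/2 ≈ -3.5000)
q(r) = -11 (q(r) = -(10 + 1) = -1*11 = -11)
222248/(-241386) + q(590) = 222248/(-241386) - 11 = 222248*(-1/241386) - 11 = -111124/120693 - 11 = -1438747/120693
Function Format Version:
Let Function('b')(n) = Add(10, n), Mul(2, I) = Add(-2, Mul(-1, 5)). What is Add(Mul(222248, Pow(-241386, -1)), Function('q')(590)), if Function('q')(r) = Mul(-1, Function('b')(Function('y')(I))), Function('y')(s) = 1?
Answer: Rational(-1438747, 120693) ≈ -11.921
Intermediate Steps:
I = Rational(-7, 2) (I = Mul(Rational(1, 2), Add(-2, Mul(-1, 5))) = Mul(Rational(1, 2), Add(-2, -5)) = Mul(Rational(1, 2), -7) = Rational(-7, 2) ≈ -3.5000)
Function('q')(r) = -11 (Function('q')(r) = Mul(-1, Add(10, 1)) = Mul(-1, 11) = -11)
Add(Mul(222248, Pow(-241386, -1)), Function('q')(590)) = Add(Mul(222248, Pow(-241386, -1)), -11) = Add(Mul(222248, Rational(-1, 241386)), -11) = Add(Rational(-111124, 120693), -11) = Rational(-1438747, 120693)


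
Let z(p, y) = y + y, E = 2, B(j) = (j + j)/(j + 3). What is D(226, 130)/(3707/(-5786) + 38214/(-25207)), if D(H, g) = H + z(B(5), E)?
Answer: -3049542860/28595323 ≈ -106.64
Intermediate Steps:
B(j) = 2*j/(3 + j) (B(j) = (2*j)/(3 + j) = 2*j/(3 + j))
z(p, y) = 2*y
D(H, g) = 4 + H (D(H, g) = H + 2*2 = H + 4 = 4 + H)
D(226, 130)/(3707/(-5786) + 38214/(-25207)) = (4 + 226)/(3707/(-5786) + 38214/(-25207)) = 230/(3707*(-1/5786) + 38214*(-1/25207)) = 230/(-337/526 - 38214/25207) = 230/(-28595323/13258882) = 230*(-13258882/28595323) = -3049542860/28595323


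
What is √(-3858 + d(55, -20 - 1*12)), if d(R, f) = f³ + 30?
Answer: 2*I*√9149 ≈ 191.3*I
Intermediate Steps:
d(R, f) = 30 + f³
√(-3858 + d(55, -20 - 1*12)) = √(-3858 + (30 + (-20 - 1*12)³)) = √(-3858 + (30 + (-20 - 12)³)) = √(-3858 + (30 + (-32)³)) = √(-3858 + (30 - 32768)) = √(-3858 - 32738) = √(-36596) = 2*I*√9149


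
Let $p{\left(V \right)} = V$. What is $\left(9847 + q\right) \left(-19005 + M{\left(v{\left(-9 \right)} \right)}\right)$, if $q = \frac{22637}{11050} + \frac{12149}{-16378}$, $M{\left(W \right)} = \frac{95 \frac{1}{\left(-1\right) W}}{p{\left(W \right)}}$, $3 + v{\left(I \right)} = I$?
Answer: $- \frac{243893463190297717}{1303033680} \approx -1.8717 \cdot 10^{8}$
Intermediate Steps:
$v{\left(I \right)} = -3 + I$
$M{\left(W \right)} = - \frac{95}{W^{2}}$ ($M{\left(W \right)} = \frac{95 \frac{1}{\left(-1\right) W}}{W} = \frac{95 \left(- \frac{1}{W}\right)}{W} = \frac{\left(-95\right) \frac{1}{W}}{W} = - \frac{95}{W^{2}}$)
$q = \frac{59125584}{45244225}$ ($q = 22637 \cdot \frac{1}{11050} + 12149 \left(- \frac{1}{16378}\right) = \frac{22637}{11050} - \frac{12149}{16378} = \frac{59125584}{45244225} \approx 1.3068$)
$\left(9847 + q\right) \left(-19005 + M{\left(v{\left(-9 \right)} \right)}\right) = \left(9847 + \frac{59125584}{45244225}\right) \left(-19005 - \frac{95}{\left(-3 - 9\right)^{2}}\right) = \frac{445579009159 \left(-19005 - \frac{95}{144}\right)}{45244225} = \frac{445579009159}{45244225} \left(- \frac{2736815}{144}\right) = - \frac{243893463190297717}{1303033680}$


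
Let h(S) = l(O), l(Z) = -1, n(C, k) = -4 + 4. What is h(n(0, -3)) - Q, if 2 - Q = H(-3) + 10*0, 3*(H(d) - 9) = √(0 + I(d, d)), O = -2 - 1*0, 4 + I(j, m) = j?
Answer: 6 + I*√7/3 ≈ 6.0 + 0.88192*I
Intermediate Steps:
n(C, k) = 0
I(j, m) = -4 + j
O = -2 (O = -2 + 0 = -2)
H(d) = 9 + √(-4 + d)/3 (H(d) = 9 + √(0 + (-4 + d))/3 = 9 + √(-4 + d)/3)
h(S) = -1
Q = -7 - I*√7/3 (Q = 2 - ((9 + √(-4 - 3)/3) + 10*0) = 2 - ((9 + √(-7)/3) + 0) = 2 - ((9 + (I*√7)/3) + 0) = 2 - ((9 + I*√7/3) + 0) = 2 - (9 + I*√7/3) = 2 + (-9 - I*√7/3) = -7 - I*√7/3 ≈ -7.0 - 0.88192*I)
h(n(0, -3)) - Q = -1 - (-7 - I*√7/3) = -1 + (7 + I*√7/3) = 6 + I*√7/3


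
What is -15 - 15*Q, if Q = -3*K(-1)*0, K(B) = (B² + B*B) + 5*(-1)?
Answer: -15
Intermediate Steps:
K(B) = -5 + 2*B² (K(B) = (B² + B²) - 5 = 2*B² - 5 = -5 + 2*B²)
Q = 0 (Q = -3*(-5 + 2*(-1)²)*0 = -3*(-5 + 2*1)*0 = -3*(-5 + 2)*0 = -3*(-3)*0 = 9*0 = 0)
-15 - 15*Q = -15 - 15*0 = -15 + 0 = -15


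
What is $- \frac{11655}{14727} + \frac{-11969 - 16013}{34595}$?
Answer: $- \frac{15986189}{9989815} \approx -1.6002$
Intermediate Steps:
$- \frac{11655}{14727} + \frac{-11969 - 16013}{34595} = \left(-11655\right) \frac{1}{14727} + \left(-11969 - 16013\right) \frac{1}{34595} = - \frac{3885}{4909} - \frac{1646}{2035} = - \frac{15986189}{9989815}$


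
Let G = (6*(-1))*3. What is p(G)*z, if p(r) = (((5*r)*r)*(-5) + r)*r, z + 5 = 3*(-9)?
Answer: -4675968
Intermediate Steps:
z = -32 (z = -5 + 3*(-9) = -5 - 27 = -32)
G = -18 (G = -6*3 = -18)
p(r) = r*(r - 25*r²) (p(r) = ((5*r²)*(-5) + r)*r = (-25*r² + r)*r = (r - 25*r²)*r = r*(r - 25*r²))
p(G)*z = ((-18)²*(1 - 25*(-18)))*(-32) = (324*(1 + 450))*(-32) = (324*451)*(-32) = 146124*(-32) = -4675968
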